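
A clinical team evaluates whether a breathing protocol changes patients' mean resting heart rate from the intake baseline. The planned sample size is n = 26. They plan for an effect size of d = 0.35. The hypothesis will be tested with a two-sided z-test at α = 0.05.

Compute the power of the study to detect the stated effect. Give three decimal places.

Power ≈ 0.431

Noncentrality parameter: δ = d·√n = 0.35 × √26 = 1.7847
Critical value for a two-sided test at α = 0.05: z_{α/2} = 1.960.
Power = Φ(δ − 1.960) + Φ(−δ − 1.960) = Φ(-0.175) + Φ(-3.745) = 0.4304 + 0.0001 = 0.4305.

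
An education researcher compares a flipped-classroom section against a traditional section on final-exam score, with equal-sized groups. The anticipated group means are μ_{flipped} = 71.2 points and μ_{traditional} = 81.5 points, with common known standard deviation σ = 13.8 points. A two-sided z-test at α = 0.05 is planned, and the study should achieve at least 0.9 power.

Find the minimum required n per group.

Standardized effect: d = |μ_{flipped} − μ_{traditional}| / σ = |71.2 − 81.5| / 13.8 = 0.7464
Set Φ(δ − 1.960) = 0.9; then δ − 1.960 = Φ⁻¹(0.9) = 1.282, giving δ = 3.242.
(The Φ(−δ − z_{α/2}) term is vanishingly small for δ > 0 and is dropped in the standard sample-size formula.)
δ = d·√(n/2) ⇒ n = 2(δ/d)² = 2 × (3.242 / 0.7464)² = 37.72.
Round up to the next whole unit.

n = 38 per group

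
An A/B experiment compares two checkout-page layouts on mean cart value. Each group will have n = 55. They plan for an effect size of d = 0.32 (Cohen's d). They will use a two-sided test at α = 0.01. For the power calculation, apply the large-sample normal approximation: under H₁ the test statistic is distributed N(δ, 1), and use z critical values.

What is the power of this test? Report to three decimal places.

Power ≈ 0.185

Noncentrality parameter: δ = d·√(n/2) = 0.32 × √(55/2) = 1.6781
Two-sided α = 0.01 → critical value z_{0.005} = 2.576.
Power = Φ(δ − 2.576) + Φ(−δ − 2.576) = Φ(-0.898) + Φ(-4.254) = 0.1847 + 0.0000 = 0.1847.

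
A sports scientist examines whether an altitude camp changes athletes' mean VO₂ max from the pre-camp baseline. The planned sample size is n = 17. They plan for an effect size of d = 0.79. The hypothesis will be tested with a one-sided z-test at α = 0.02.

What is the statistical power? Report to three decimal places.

Power ≈ 0.886

Noncentrality parameter: δ = d·√n = 0.79 × √17 = 3.2573
Critical value for a one-sided test at α = 0.02: z_α = 2.054.
Power = Φ(δ − 2.054) = Φ(1.204) = 0.8856.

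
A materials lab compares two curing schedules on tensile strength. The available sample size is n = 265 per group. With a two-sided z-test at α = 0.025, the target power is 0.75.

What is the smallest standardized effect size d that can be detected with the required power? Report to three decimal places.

Need Φ(δ − 2.241) = 0.75, so δ = 2.241 + 0.674 = 2.916.
(The second rejection-region term Φ(−δ − z_{α/2}) is negligible and dropped.)
δ = d·√(n/2) ⇒ d = δ/√(n/2) = 2.916/√(265/2) = 0.2533.

d ≈ 0.253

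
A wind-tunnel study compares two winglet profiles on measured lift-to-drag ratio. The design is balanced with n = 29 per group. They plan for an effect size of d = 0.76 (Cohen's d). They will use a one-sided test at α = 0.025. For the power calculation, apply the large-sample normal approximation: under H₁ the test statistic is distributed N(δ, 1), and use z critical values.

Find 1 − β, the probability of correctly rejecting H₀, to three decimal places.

Noncentrality parameter: δ = d·√(n/2) = 0.76 × √(29/2) = 2.8940
One-sided α = 0.025 → critical value z_{0.025} = 1.960.
Power = P(Z > 1.960 − δ) = Φ(0.934) = 0.8249.

Power ≈ 0.825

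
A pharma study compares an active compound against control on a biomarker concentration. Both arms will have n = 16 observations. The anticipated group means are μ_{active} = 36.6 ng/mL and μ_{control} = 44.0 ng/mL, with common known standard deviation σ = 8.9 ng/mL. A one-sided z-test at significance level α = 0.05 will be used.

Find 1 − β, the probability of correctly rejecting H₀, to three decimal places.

Standardized effect: d = |μ_{active} − μ_{control}| / σ = |36.6 − 44.0| / 8.9 = 0.8315
Noncentrality parameter: δ = d·√(n/2) = 0.8315 × √(16/2) = 2.3517
One-sided α = 0.05 → critical value z_{0.05} = 1.645.
Power = Φ(δ − 1.645) = Φ(0.707) = 0.7602.

Power ≈ 0.760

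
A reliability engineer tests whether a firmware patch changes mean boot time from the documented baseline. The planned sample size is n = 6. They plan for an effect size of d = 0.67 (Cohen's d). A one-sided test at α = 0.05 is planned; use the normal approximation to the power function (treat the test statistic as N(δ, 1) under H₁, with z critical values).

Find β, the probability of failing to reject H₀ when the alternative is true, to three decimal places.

Noncentrality parameter: δ = d·√n = 0.67 × √6 = 1.6412
One-sided α = 0.05 → critical value z_{0.05} = 1.645.
Power = P(Z > 1.645 − δ) = Φ(-0.004) = 0.4985.
Type II error: β = 1 − power = 1 − 0.4985 = 0.5015.

β ≈ 0.501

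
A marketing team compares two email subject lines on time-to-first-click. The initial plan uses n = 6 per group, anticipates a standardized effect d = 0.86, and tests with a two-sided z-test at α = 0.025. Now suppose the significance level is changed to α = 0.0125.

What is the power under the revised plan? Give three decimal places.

Power ≈ 0.157

δ = d·√(n/2) = 0.86 × √(6/2) = 1.4896 (unchanged). New critical value: z_{0.0063} = 2.498.
Revised power = Φ(δ − 2.498) + Φ(−δ − 2.498) = Φ(-1.008) + Φ(-3.987) = 0.1567 + 0.0000 = 0.1567.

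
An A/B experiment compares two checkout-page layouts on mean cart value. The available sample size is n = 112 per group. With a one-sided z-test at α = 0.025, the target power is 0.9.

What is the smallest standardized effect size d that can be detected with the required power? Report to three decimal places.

Required noncentrality: δ = z_{0.025} + z_{0.10} = 1.960 + 1.282 = 3.242.
δ = d·√(n/2) ⇒ d = δ/√(n/2) = 3.242/√(112/2) = 0.4332.

d ≈ 0.433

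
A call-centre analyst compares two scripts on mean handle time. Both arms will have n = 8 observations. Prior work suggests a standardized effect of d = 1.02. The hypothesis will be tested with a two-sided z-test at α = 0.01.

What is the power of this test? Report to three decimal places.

Noncentrality parameter: δ = d·√(n/2) = 1.02 × √(8/2) = 2.0400
Critical value for a two-sided test at α = 0.01: z_{α/2} = 2.576.
Power = Φ(δ − 2.576) + Φ(−δ − 2.576) = Φ(-0.536) + Φ(-4.616) = 0.2960 + 0.0000 = 0.2960.

Power ≈ 0.296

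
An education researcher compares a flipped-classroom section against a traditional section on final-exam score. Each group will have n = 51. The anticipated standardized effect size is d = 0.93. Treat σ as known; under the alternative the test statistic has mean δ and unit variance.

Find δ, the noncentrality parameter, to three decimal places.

The noncentrality parameter scales effect size by the design's sample-size factor: δ = d·√(n/2) = 0.93 × √(51/2) = 4.6963

δ ≈ 4.696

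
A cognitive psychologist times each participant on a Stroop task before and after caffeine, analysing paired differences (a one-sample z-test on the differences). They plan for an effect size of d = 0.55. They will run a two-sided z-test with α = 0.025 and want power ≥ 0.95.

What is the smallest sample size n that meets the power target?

n = 50

Set Φ(δ − 2.241) = 0.95; then δ − 2.241 = Φ⁻¹(0.95) = 1.645, giving δ = 3.886.
(For δ > 0 the lower-tail rejection region contributes negligibly to power, so the one-term inversion is standard.)
δ = d·√n ⇒ n = (δ/d)² = (3.886 / 0.55)² = 49.93.
Round up to the next whole unit.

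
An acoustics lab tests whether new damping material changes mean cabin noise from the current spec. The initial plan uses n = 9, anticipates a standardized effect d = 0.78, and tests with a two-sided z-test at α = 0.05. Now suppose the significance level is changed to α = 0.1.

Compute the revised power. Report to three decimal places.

δ = d·√n = 0.78 × √9 = 2.3400 (unchanged). New critical value: z_{0.05} = 1.645.
Revised power = Φ(δ − 1.645) + Φ(−δ − 1.645) = Φ(0.695) + Φ(-3.985) = 0.7565 + 0.0000 = 0.7566.

Power ≈ 0.757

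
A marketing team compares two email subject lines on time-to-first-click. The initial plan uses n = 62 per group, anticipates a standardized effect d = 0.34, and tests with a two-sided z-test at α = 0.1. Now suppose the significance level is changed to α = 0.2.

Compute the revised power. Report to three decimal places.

δ = d·√(n/2) = 0.34 × √(62/2) = 1.8930 (unchanged). New critical value: z_{0.1} = 1.282.
Revised power = Φ(δ − 1.282) + Φ(−δ − 1.282) = Φ(0.611) + Φ(-3.175) = 0.7296 + 0.0008 = 0.7303.

Power ≈ 0.730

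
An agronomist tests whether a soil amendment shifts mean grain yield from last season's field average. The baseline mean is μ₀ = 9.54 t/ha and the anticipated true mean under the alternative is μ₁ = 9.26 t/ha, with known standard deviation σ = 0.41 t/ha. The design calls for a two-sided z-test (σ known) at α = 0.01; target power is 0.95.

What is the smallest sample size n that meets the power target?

n = 39

Standardized effect: d = |μ₁ − μ₀| / σ = |9.26 − 9.54| / 0.41 = 0.6829
Set Φ(δ − 2.576) = 0.95; then δ − 2.576 = Φ⁻¹(0.95) = 1.645, giving δ = 4.221.
(Ignoring the negligible lower-tail rejection probability gives the usual closed-form inversion.)
δ = d·√n ⇒ n = (δ/d)² = (4.221 / 0.6829)² = 38.20.
Rounding up, n = 39.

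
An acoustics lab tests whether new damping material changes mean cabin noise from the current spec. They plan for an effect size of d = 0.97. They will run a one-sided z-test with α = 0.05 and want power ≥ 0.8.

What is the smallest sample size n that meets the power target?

For power 0.8 need Φ(δ − z_{0.05}) = 0.8, so δ = z_{0.05} + z_{0.20} = 1.645 + 0.842 = 2.486.
δ = d·√n ⇒ n = (δ/d)² = (2.486 / 0.97)² = 6.57.
Round up to the next whole unit.

n = 7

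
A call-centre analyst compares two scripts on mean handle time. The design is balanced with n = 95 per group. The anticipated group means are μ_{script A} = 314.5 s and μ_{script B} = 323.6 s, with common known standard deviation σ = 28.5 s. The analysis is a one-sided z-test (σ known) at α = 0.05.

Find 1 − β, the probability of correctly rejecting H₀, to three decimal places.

Standardized effect: d = |μ_{script A} − μ_{script B}| / σ = |314.5 − 323.6| / 28.5 = 0.3193
Noncentrality parameter: δ = d·√(n/2) = 0.3193 × √(95/2) = 2.2006
One-sided α = 0.05 → critical value z_{0.05} = 1.645.
Power = Φ(δ − 1.645) = Φ(0.556) = 0.7108.

Power ≈ 0.711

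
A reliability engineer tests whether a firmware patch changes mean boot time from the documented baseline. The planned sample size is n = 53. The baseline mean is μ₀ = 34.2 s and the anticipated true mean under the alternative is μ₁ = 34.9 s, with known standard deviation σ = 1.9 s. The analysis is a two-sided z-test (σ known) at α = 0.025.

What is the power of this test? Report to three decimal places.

Standardized effect: d = |μ₁ − μ₀| / σ = |34.9 − 34.2| / 1.9 = 0.3684
Noncentrality parameter: δ = d·√n = 0.3684 × √53 = 2.6821
Critical value for a two-sided test at α = 0.025: z_{α/2} = 2.241.
Power = Φ(δ − 2.241) + Φ(−δ − 2.241) = Φ(0.441) + Φ(-4.924) = 0.6703 + 0.0000 = 0.6703.

Power ≈ 0.670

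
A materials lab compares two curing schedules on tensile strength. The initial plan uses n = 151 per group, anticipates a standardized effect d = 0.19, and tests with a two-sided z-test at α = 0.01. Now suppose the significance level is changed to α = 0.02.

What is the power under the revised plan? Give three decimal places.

δ = d·√(n/2) = 0.19 × √(151/2) = 1.6509 (unchanged). New critical value: z_{0.01} = 2.326.
Revised power = Φ(δ − 2.326) + Φ(−δ − 2.326) = Φ(-0.675) + Φ(-3.977) = 0.2497 + 0.0000 = 0.2497.

Power ≈ 0.250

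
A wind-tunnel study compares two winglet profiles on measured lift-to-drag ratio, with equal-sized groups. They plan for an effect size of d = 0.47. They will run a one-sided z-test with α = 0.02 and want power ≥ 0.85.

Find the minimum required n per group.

n = 87 per group

Set Φ(δ − 2.054) = 0.85; then δ − 2.054 = Φ⁻¹(0.85) = 1.036, giving δ = 3.090.
δ = d·√(n/2) ⇒ n = 2(δ/d)² = 2 × (3.090 / 0.47)² = 86.46.
Round up to the next whole unit.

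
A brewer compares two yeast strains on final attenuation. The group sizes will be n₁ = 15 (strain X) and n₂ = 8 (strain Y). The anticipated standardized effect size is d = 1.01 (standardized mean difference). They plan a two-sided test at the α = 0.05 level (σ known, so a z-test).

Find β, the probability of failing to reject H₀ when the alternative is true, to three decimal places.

β ≈ 0.364

Noncentrality parameter: δ = d / √(1/n₁ + 1/n₂) = 1.01 / √(1/15 + 1/8) = 2.3070
Critical value for a two-sided test at α = 0.05: z_{α/2} = 1.960.
Power = Φ(δ − 1.960) + Φ(−δ − 1.960) = Φ(0.347) + Φ(-4.267) = 0.6357 + 0.0000 = 0.6357.
Type II error: β = 1 − power = 1 − 0.6357 = 0.3643.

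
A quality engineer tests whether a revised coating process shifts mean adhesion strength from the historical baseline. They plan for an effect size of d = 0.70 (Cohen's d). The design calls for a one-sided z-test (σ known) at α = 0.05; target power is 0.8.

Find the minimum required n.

Set Φ(δ − 1.645) = 0.8; then δ − 1.645 = Φ⁻¹(0.8) = 0.842, giving δ = 2.486.
δ = d·√n ⇒ n = (δ/d)² = (2.486 / 0.70)² = 12.62.
Rounding up, n = 13.

n = 13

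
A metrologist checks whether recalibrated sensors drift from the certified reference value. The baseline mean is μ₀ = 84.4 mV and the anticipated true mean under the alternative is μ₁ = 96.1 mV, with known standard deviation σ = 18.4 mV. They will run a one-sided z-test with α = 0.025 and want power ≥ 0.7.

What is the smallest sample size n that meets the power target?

n = 16

Standardized effect: d = |μ₁ − μ₀| / σ = |96.1 − 84.4| / 18.4 = 0.6359
Set Φ(δ − 1.960) = 0.7; then δ − 1.960 = Φ⁻¹(0.7) = 0.524, giving δ = 2.484.
δ = d·√n ⇒ n = (δ/d)² = (2.484 / 0.6359)² = 15.26.
Round up to the next whole unit.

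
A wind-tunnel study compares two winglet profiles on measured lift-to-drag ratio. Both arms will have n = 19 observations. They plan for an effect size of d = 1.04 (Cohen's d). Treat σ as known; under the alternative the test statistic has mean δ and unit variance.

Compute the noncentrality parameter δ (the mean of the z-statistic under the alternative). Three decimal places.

δ = d·√(n/2) = 1.04 × √(19/2) = 3.2055

δ ≈ 3.205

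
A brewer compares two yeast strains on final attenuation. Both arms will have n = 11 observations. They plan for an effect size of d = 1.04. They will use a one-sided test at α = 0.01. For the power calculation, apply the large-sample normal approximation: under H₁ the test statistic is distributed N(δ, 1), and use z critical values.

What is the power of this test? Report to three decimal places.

Power ≈ 0.545

Noncentrality parameter: δ = d·√(n/2) = 1.04 × √(11/2) = 2.4390
Critical value for a one-sided test at α = 0.01: z_α = 2.326.
Power = Φ(δ − 2.326) = Φ(0.113) = 0.5449.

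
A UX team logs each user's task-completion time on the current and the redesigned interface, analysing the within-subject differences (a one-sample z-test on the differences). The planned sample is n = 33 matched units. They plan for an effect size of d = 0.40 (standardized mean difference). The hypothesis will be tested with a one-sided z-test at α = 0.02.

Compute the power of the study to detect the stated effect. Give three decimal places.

Noncentrality parameter: λ = d·√n = 0.40 × √33 = 2.2978
One-sided α = 0.02 → critical value z_{0.02} = 2.054.
Power = Φ(λ − 2.054) = Φ(0.244) = 0.5964.

Power ≈ 0.596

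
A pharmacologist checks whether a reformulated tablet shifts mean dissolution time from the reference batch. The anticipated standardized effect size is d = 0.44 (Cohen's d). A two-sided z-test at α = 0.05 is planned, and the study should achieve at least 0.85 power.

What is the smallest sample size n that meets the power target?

n = 47

For power 0.85 need Φ(δ − z_{0.025}) = 0.85, so δ = z_{0.025} + z_{0.15} = 1.960 + 1.036 = 2.996.
(Ignoring the negligible lower-tail rejection probability gives the usual closed-form inversion.)
δ = d·√n ⇒ n = (δ/d)² = (2.996 / 0.44)² = 46.38.
Rounding up, n = 47.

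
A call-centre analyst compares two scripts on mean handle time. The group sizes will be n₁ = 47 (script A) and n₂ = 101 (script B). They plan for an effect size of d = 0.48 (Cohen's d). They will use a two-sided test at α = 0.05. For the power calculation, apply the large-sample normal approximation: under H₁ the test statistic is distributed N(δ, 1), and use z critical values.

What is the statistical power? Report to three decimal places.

Noncentrality parameter: δ = d / √(1/n₁ + 1/n₂) = 0.48 / √(1/47 + 1/101) = 2.7184
Two-sided α = 0.05 → critical value z_{0.025} = 1.960.
Power = Φ(δ − 1.960) + Φ(−δ − 1.960) = Φ(0.758) + Φ(-4.678) = 0.7759 + 0.0000 = 0.7759.

Power ≈ 0.776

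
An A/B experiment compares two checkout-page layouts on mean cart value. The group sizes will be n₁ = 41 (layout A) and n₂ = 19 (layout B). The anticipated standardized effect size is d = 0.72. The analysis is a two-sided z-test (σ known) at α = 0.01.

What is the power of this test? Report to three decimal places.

Noncentrality parameter: δ = d / √(1/n₁ + 1/n₂) = 0.72 / √(1/41 + 1/19) = 2.5943
Two-sided α = 0.01 → critical value z_{0.005} = 2.576.
Power = Φ(δ − 2.576) + Φ(−δ − 2.576) = Φ(0.019) + Φ(-5.170) = 0.5074 + 0.0000 = 0.5074.

Power ≈ 0.507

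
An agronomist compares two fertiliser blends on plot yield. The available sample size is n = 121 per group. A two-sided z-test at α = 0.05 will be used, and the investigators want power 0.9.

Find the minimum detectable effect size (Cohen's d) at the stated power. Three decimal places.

d ≈ 0.417

Need Φ(δ − 1.960) = 0.9, so δ = 1.960 + 1.282 = 3.242.
(Lower-tail contribution to power is negligible for δ > 0.)
δ = d·√(n/2) ⇒ d = δ/√(n/2) = 3.242/√(121/2) = 0.4167.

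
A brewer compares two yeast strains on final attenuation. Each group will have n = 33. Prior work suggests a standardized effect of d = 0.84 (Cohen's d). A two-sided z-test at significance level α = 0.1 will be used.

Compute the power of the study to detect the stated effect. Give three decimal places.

Power ≈ 0.961

Noncentrality parameter: δ = d·√(n/2) = 0.84 × √(33/2) = 3.4121
Critical value for a two-sided test at α = 0.1: z_{α/2} = 1.645.
Power = Φ(δ − 1.645) + Φ(−δ − 1.645) = Φ(1.767) + Φ(-5.057) = 0.9614 + 0.0000 = 0.9614.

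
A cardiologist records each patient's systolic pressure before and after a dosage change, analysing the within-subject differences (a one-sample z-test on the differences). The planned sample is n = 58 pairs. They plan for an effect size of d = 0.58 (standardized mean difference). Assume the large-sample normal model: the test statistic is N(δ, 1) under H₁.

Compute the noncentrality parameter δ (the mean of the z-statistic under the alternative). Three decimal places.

The noncentrality parameter scales effect size by the design's sample-size factor: δ = d·√n = 0.58 × √58 = 4.4171

δ ≈ 4.417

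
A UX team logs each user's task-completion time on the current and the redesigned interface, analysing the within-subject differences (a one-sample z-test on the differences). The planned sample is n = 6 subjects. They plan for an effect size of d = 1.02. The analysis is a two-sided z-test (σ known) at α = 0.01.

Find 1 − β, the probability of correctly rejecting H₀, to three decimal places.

Power ≈ 0.469

Noncentrality parameter: δ = d·√n = 1.02 × √6 = 2.4985
Critical value for a two-sided test at α = 0.01: z_{α/2} = 2.576.
Power = Φ(δ − 2.576) + Φ(−δ − 2.576) = Φ(-0.077) + Φ(-5.074) = 0.4692 + 0.0000 = 0.4692.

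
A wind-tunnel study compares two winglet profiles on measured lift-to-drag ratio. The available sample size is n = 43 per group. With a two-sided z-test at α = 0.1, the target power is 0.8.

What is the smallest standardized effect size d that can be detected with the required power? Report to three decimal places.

Required noncentrality: δ = z_{0.05} + z_{0.20} = 1.645 + 0.842 = 2.486.
(Lower-tail contribution to power is negligible for δ > 0.)
δ = d·√(n/2) ⇒ d = δ/√(n/2) = 2.486/√(43/2) = 0.5362.

d ≈ 0.536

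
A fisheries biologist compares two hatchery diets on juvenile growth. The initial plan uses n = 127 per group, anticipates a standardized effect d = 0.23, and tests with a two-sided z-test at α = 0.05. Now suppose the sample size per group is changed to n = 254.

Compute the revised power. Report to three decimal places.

With n = 254 per group: δ = d·√(n/2) = 0.23 × √(254/2) = 2.5920. Critical value z_{0.025} = 1.960.
Revised power = Φ(δ − 1.960) + Φ(−δ − 1.960) = Φ(0.632) + Φ(-4.552) = 0.7363 + 0.0000 = 0.7363.

Power ≈ 0.736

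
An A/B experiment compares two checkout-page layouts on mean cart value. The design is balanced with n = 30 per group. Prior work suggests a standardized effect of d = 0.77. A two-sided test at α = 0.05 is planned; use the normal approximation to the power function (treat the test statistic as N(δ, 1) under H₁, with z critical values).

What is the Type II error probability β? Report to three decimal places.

β ≈ 0.153

Noncentrality parameter: δ = d·√(n/2) = 0.77 × √(30/2) = 2.9822
Critical value for a two-sided test at α = 0.05: z_{α/2} = 1.960.
Power = Φ(δ − 1.960) + Φ(−δ − 1.960) = Φ(1.022) + Φ(-4.942) = 0.8467 + 0.0000 = 0.8467.
Type II error: β = 1 − power = 1 − 0.8467 = 0.1533.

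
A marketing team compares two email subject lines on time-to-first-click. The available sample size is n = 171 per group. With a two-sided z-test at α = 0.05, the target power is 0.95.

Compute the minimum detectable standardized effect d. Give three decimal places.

Required noncentrality: δ = z_{0.025} + z_{0.05} = 1.960 + 1.645 = 3.605.
(Lower-tail contribution to power is negligible for δ > 0.)
δ = d·√(n/2) ⇒ d = δ/√(n/2) = 3.605/√(171/2) = 0.3899.

d ≈ 0.390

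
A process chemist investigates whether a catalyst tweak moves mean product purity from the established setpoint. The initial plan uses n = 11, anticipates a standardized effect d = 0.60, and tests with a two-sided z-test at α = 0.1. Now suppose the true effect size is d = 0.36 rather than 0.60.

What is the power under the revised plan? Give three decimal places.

With d = 0.36: δ = d·√n = 0.36 × √11 = 1.1940. Critical value z_{0.05} = 1.645.
Revised power = Φ(δ − 1.645) + Φ(−δ − 1.645) = Φ(-0.451) + Φ(-2.839) = 0.3260 + 0.0023 = 0.3283.

Power ≈ 0.328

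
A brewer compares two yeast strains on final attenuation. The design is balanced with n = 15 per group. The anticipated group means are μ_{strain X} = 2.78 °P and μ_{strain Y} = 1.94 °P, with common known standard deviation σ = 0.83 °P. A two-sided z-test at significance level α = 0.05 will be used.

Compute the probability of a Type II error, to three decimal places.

β ≈ 0.208

Standardized effect: d = |μ_{strain X} − μ_{strain Y}| / σ = |2.78 − 1.94| / 0.83 = 1.0120
Noncentrality parameter: δ = d·√(n/2) = 1.0120 × √(15/2) = 2.7716
Two-sided α = 0.05 → critical value z_{0.025} = 1.960.
Power = Φ(δ − 1.960) + Φ(−δ − 1.960) = Φ(0.812) + Φ(-4.732) = 0.7915 + 0.0000 = 0.7915.
Type II error: β = 1 − power = 1 − 0.7915 = 0.2085.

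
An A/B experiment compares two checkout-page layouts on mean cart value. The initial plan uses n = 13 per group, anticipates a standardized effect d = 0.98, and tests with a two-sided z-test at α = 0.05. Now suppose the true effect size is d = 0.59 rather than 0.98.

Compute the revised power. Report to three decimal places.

Power ≈ 0.325

With d = 0.59: δ = d·√(n/2) = 0.59 × √(13/2) = 1.5042. Critical value z_{0.025} = 1.960.
Revised power = Φ(δ − 1.960) + Φ(−δ − 1.960) = Φ(-0.456) + Φ(-3.464) = 0.3243 + 0.0003 = 0.3245.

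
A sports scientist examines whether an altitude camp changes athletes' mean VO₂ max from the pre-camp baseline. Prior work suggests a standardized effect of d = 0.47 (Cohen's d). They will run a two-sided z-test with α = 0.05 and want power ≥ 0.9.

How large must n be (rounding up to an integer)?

Set Φ(δ − 1.960) = 0.9; then δ − 1.960 = Φ⁻¹(0.9) = 1.282, giving δ = 3.242.
(The Φ(−δ − z_{α/2}) term is vanishingly small for δ > 0 and is dropped in the standard sample-size formula.)
δ = d·√n ⇒ n = (δ/d)² = (3.242 / 0.47)² = 47.57.
Rounding up, n = 48.

n = 48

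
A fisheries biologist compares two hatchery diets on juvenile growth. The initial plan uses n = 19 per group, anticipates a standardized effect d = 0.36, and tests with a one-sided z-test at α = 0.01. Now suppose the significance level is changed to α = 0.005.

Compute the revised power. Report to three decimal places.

δ = d·√(n/2) = 0.36 × √(19/2) = 1.1096 (unchanged). New critical value: z_{0.005} = 2.576.
Revised power = Φ(δ − 2.576) = Φ(-1.466) = 0.0713.

Power ≈ 0.071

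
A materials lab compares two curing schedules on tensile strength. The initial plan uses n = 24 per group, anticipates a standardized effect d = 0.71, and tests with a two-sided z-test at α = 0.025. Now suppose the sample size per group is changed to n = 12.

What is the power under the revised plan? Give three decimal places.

With n = 12 per group: δ = d·√(n/2) = 0.71 × √(12/2) = 1.7391. Critical value z_{0.0125} = 2.241.
Revised power = Φ(δ − 2.241) + Φ(−δ − 2.241) = Φ(-0.502) + Φ(-3.981) = 0.3077 + 0.0000 = 0.3078.

Power ≈ 0.308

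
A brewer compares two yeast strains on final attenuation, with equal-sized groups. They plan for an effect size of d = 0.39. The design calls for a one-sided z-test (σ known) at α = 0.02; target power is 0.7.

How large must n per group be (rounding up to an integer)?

For power 0.7 need Φ(δ − z_{0.02}) = 0.7, so δ = z_{0.02} + z_{0.30} = 2.054 + 0.524 = 2.578.
δ = d·√(n/2) ⇒ n = 2(δ/d)² = 2 × (2.578 / 0.39)² = 87.40.
Round up to the next whole unit.

n = 88 per group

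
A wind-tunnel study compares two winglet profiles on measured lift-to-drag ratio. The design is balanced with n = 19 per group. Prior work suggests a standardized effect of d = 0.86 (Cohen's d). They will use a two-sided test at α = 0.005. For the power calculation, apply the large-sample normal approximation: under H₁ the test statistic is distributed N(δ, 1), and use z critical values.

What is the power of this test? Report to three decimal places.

Power ≈ 0.438

Noncentrality parameter: δ = d·√(n/2) = 0.86 × √(19/2) = 2.6507
Two-sided α = 0.005 → critical value z_{0.0025} = 2.807.
Power = Φ(δ − 2.807) + Φ(−δ − 2.807) = Φ(-0.156) + Φ(-5.458) = 0.4379 + 0.0000 = 0.4379.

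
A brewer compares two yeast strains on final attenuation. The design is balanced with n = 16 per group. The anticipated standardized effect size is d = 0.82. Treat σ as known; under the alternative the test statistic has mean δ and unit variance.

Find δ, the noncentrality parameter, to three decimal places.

δ = d·√(n/2) = 0.82 × √(16/2) = 2.3193

δ ≈ 2.319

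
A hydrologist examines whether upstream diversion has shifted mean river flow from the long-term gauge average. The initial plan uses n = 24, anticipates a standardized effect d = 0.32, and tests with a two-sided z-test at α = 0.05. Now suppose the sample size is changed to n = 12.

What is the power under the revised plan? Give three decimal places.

Power ≈ 0.198

With n = 12: δ = d·√n = 0.32 × √12 = 1.1085. Critical value z_{0.025} = 1.960.
Revised power = Φ(δ − 1.960) + Φ(−δ − 1.960) = Φ(-0.851) + Φ(-3.068) = 0.1973 + 0.0011 = 0.1983.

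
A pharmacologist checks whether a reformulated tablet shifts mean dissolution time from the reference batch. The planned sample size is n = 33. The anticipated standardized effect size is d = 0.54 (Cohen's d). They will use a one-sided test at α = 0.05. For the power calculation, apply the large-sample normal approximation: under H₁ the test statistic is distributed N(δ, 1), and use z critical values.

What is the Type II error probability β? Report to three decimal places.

β ≈ 0.073

Noncentrality parameter: δ = d·√n = 0.54 × √33 = 3.1021
One-sided α = 0.05 → critical value z_{0.05} = 1.645.
Power = Φ(δ − 1.645) = Φ(1.457) = 0.9275.
Type II error: β = 1 − power = 1 − 0.9275 = 0.0725.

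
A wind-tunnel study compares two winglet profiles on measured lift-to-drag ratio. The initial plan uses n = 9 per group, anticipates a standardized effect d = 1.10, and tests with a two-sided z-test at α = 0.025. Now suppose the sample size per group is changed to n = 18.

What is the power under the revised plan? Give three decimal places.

With n = 18 per group: δ = d·√(n/2) = 1.10 × √(18/2) = 3.3000. Critical value z_{0.0125} = 2.241.
Revised power = Φ(δ − 2.241) + Φ(−δ − 2.241) = Φ(1.059) + Φ(-5.541) = 0.8551 + 0.0000 = 0.8551.

Power ≈ 0.855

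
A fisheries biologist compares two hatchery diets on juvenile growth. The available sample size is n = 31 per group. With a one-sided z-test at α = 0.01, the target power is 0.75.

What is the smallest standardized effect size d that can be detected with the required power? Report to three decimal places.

d ≈ 0.762

Required noncentrality: δ = z_{0.01} + z_{0.25} = 2.326 + 0.674 = 3.001.
δ = d·√(n/2) ⇒ d = δ/√(n/2) = 3.001/√(31/2) = 0.7622.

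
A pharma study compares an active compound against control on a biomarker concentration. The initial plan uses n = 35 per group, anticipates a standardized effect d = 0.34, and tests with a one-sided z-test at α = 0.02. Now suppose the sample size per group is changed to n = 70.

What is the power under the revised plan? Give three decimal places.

Power ≈ 0.483

With n = 70 per group: δ = d·√(n/2) = 0.34 × √(70/2) = 2.0115. Critical value z_{0.02} = 2.054.
Revised power = P(Z > 2.054 − δ) = Φ(-0.042) = 0.4831.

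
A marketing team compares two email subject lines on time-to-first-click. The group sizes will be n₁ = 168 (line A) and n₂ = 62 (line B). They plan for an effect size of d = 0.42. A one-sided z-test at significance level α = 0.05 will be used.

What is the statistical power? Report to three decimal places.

Power ≈ 0.881

Noncentrality parameter: δ = d / √(1/n₁ + 1/n₂) = 0.42 / √(1/168 + 1/62) = 2.8264
One-sided α = 0.05 → critical value z_{0.05} = 1.645.
Power = Φ(δ − 1.645) = Φ(1.182) = 0.8813.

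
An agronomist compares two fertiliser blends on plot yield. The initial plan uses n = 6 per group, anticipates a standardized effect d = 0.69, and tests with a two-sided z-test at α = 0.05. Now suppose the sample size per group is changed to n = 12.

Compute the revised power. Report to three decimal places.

Power ≈ 0.394

With n = 12 per group: δ = d·√(n/2) = 0.69 × √(12/2) = 1.6901. Critical value z_{0.025} = 1.960.
Revised power = Φ(δ − 1.960) + Φ(−δ − 1.960) = Φ(-0.270) + Φ(-3.650) = 0.3937 + 0.0001 = 0.3938.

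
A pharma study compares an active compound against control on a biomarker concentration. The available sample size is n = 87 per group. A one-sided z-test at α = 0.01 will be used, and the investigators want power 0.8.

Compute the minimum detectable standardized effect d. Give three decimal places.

d ≈ 0.480

Need Φ(δ − 2.326) = 0.8, so δ = 2.326 + 0.842 = 3.168.
δ = d·√(n/2) ⇒ d = δ/√(n/2) = 3.168/√(87/2) = 0.4803.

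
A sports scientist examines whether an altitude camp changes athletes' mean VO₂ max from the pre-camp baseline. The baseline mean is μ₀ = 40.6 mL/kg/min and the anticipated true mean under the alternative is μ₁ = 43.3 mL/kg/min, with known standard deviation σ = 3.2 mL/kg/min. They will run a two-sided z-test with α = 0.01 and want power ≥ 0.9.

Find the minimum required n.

Standardized effect: d = |μ₁ − μ₀| / σ = |43.3 − 40.6| / 3.2 = 0.8438
Set Φ(δ − 2.576) = 0.9; then δ − 2.576 = Φ⁻¹(0.9) = 1.282, giving δ = 3.857.
(Ignoring the negligible lower-tail rejection probability gives the usual closed-form inversion.)
δ = d·√n ⇒ n = (δ/d)² = (3.857 / 0.8438)² = 20.90.
Round up to the next whole unit.

n = 21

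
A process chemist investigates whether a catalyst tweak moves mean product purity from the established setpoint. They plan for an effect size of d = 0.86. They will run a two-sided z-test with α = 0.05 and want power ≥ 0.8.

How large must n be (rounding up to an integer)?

n = 11

Set Φ(δ − 1.960) = 0.8; then δ − 1.960 = Φ⁻¹(0.8) = 0.842, giving δ = 2.802.
(For δ > 0 the lower-tail rejection region contributes negligibly to power, so the one-term inversion is standard.)
δ = d·√n ⇒ n = (δ/d)² = (2.802 / 0.86)² = 10.61.
Round up to the next whole unit.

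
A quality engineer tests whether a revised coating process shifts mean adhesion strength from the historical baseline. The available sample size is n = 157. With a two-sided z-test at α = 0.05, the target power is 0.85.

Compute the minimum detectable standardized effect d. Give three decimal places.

Required noncentrality: δ = z_{0.025} + z_{0.15} = 1.960 + 1.036 = 2.996.
(The second rejection-region term Φ(−δ − z_{α/2}) is negligible and dropped.)
δ = d·√n ⇒ d = δ/√n = 2.996/√157 = 0.2391.

d ≈ 0.239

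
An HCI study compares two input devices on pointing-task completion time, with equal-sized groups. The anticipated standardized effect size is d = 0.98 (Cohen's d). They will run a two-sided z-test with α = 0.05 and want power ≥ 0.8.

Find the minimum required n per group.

n = 17 per group

For power 0.8 need Φ(δ − z_{0.025}) = 0.8, so δ = z_{0.025} + z_{0.20} = 1.960 + 0.842 = 2.802.
(For δ > 0 the lower-tail rejection region contributes negligibly to power, so the one-term inversion is standard.)
δ = d·√(n/2) ⇒ n = 2(δ/d)² = 2 × (2.802 / 0.98)² = 16.35.
Round up to the next whole unit.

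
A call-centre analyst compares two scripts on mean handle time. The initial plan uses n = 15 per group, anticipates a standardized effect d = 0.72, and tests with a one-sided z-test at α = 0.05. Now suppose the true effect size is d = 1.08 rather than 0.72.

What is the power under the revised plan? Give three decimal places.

With d = 1.08: δ = d·√(n/2) = 1.08 × √(15/2) = 2.9577. Critical value z_{0.05} = 1.645.
Revised power = P(Z > 1.645 − δ) = Φ(1.313) = 0.9054.

Power ≈ 0.905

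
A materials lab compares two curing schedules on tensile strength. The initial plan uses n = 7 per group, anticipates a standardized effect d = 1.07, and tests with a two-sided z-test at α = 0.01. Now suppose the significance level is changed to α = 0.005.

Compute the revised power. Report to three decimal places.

Power ≈ 0.210

δ = d·√(n/2) = 1.07 × √(7/2) = 2.0018 (unchanged). New critical value: z_{0.0025} = 2.807.
Revised power = Φ(δ − 2.807) + Φ(−δ − 2.807) = Φ(-0.805) + Φ(-4.809) = 0.2103 + 0.0000 = 0.2103.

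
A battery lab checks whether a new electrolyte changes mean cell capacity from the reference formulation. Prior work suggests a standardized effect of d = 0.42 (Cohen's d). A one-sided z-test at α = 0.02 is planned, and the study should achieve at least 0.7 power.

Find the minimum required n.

For power 0.7 need Φ(δ − z_{0.02}) = 0.7, so δ = z_{0.02} + z_{0.30} = 2.054 + 0.524 = 2.578.
δ = d·√n ⇒ n = (δ/d)² = (2.578 / 0.42)² = 37.68.
Round up to the next whole unit.

n = 38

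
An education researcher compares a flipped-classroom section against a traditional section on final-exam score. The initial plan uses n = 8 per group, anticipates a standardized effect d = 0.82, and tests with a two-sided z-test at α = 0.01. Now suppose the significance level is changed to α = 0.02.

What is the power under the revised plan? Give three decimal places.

Power ≈ 0.246

δ = d·√(n/2) = 0.82 × √(8/2) = 1.6400 (unchanged). New critical value: z_{0.01} = 2.326.
Revised power = Φ(δ − 2.326) + Φ(−δ − 2.326) = Φ(-0.686) + Φ(-3.966) = 0.2462 + 0.0000 = 0.2463.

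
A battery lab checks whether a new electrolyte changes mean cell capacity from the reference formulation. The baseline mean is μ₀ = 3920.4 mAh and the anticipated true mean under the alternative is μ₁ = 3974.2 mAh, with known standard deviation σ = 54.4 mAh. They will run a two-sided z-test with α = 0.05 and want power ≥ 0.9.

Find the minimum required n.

Standardized effect: d = |μ₁ − μ₀| / σ = |3974.2 − 3920.4| / 54.4 = 0.9890
Set Φ(δ − 1.960) = 0.9; then δ − 1.960 = Φ⁻¹(0.9) = 1.282, giving δ = 3.242.
(Ignoring the negligible lower-tail rejection probability gives the usual closed-form inversion.)
δ = d·√n ⇒ n = (δ/d)² = (3.242 / 0.9890)² = 10.74.
Rounding up, n = 11.

n = 11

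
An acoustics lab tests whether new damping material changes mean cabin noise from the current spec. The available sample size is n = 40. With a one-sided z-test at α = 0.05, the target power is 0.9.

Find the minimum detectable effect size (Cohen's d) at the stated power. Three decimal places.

Need Φ(δ − 1.645) = 0.9, so δ = 1.645 + 1.282 = 2.926.
δ = d·√n ⇒ d = δ/√n = 2.926/√40 = 0.4627.

d ≈ 0.463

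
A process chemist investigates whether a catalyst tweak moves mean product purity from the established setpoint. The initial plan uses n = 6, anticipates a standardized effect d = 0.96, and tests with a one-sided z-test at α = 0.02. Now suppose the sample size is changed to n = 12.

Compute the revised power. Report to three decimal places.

Power ≈ 0.898

With n = 12: δ = d·√n = 0.96 × √12 = 3.3255. Critical value z_{0.02} = 2.054.
Revised power = Φ(δ − 2.054) = Φ(1.272) = 0.8983.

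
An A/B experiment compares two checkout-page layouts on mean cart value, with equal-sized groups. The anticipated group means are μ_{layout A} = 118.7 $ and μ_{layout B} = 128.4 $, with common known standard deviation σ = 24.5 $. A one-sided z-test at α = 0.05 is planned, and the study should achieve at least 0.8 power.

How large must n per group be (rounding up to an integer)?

Standardized effect: d = |μ_{layout A} − μ_{layout B}| / σ = |118.7 − 128.4| / 24.5 = 0.3959
For power 0.8 need Φ(δ − z_{0.05}) = 0.8, so δ = z_{0.05} + z_{0.20} = 1.645 + 0.842 = 2.486.
δ = d·√(n/2) ⇒ n = 2(δ/d)² = 2 × (2.486 / 0.3959)² = 78.88.
Round up to the next whole unit.

n = 79 per group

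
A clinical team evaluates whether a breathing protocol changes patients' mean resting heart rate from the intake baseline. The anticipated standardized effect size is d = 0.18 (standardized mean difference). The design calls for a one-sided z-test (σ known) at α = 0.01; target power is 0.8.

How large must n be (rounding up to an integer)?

n = 310

Set Φ(δ − 2.326) = 0.8; then δ − 2.326 = Φ⁻¹(0.8) = 0.842, giving δ = 3.168.
δ = d·√n ⇒ n = (δ/d)² = (3.168 / 0.18)² = 309.75.
Round up to the next whole unit.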